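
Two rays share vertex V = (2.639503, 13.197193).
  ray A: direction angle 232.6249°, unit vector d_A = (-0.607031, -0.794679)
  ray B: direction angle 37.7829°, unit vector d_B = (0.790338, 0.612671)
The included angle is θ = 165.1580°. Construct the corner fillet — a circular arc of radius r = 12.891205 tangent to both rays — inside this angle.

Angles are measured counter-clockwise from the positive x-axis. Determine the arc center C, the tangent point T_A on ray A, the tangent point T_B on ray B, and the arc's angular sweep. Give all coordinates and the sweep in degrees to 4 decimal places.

bisector direction at 315.2039° = (0.709619,-0.704586)
center distance |VC| = r/sin(θ/2) = 12.891205/sin(82.5790°) = 13.000095
C = V + |VC|·bis = (11.8646,4.0375)
T_A = V + ((C−V)·d_A)·d_A = V + 1.6791·d_A = (1.6203,11.8629)
T_B = V + ((C−V)·d_B)·d_B = V + 1.6791·d_B = (3.9665,14.2259)
sweep = 180° − θ = 14.8420°

center=(11.8646,4.0375) T_A=(1.6203,11.8629) T_B=(3.9665,14.2259) sweep=14.8420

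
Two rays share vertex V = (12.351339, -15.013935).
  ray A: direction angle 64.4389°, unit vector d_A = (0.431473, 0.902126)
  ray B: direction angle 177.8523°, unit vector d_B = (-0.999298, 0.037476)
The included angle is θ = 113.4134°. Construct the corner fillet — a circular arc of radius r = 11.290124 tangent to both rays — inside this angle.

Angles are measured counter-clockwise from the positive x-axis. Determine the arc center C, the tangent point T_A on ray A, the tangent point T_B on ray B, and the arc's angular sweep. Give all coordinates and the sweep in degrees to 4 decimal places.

bisector direction at 121.1456° = (-0.517215,0.855856)
center distance |VC| = r/sin(θ/2) = 11.290124/sin(56.7067°) = 13.507008
C = V + |VC|·bis = (5.3653,-3.4539)
T_A = V + ((C−V)·d_A)·d_A = V + 7.4143·d_A = (15.5504,-8.3253)
T_B = V + ((C−V)·d_B)·d_B = V + 7.4143·d_B = (4.9422,-14.7361)
sweep = 180° − θ = 66.5866°

center=(5.3653,-3.4539) T_A=(15.5504,-8.3253) T_B=(4.9422,-14.7361) sweep=66.5866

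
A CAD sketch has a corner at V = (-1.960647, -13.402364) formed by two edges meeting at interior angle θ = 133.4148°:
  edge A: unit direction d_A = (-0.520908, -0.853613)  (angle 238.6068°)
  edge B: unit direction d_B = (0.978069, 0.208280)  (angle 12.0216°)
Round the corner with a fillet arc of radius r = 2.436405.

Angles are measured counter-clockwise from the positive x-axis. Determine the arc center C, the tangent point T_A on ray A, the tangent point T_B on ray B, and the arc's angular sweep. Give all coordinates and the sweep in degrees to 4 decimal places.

center=(-0.4273,-15.5669) T_A=(-2.5070,-14.2977) T_B=(-0.9347,-13.1839) sweep=46.5852

bisector direction at 305.3142° = (0.578060,-0.815994)
center distance |VC| = r/sin(θ/2) = 2.436405/sin(66.7074°) = 2.652599
C = V + |VC|·bis = (-0.4273,-15.5669)
T_A = V + ((C−V)·d_A)·d_A = V + 1.0489·d_A = (-2.5070,-14.2977)
T_B = V + ((C−V)·d_B)·d_B = V + 1.0489·d_B = (-0.9347,-13.1839)
sweep = 180° − θ = 46.5852°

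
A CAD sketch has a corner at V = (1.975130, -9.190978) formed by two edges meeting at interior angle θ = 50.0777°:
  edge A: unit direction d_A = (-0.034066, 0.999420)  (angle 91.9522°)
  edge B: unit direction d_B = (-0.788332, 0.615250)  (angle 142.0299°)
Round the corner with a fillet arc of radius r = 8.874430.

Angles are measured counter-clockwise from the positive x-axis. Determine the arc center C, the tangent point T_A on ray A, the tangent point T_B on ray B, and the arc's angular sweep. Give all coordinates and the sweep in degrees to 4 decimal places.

center=(-7.5413,9.4933) T_A=(1.3280,9.7956) T_B=(-13.0013,2.4973) sweep=129.9223

bisector direction at 116.9911° = (-0.453851,0.891077)
center distance |VC| = r/sin(θ/2) = 8.874430/sin(25.0389°) = 20.968205
C = V + |VC|·bis = (-7.5413,9.4933)
T_A = V + ((C−V)·d_A)·d_A = V + 18.9976·d_A = (1.3280,9.7956)
T_B = V + ((C−V)·d_B)·d_B = V + 18.9976·d_B = (-13.0013,2.4973)
sweep = 180° − θ = 129.9223°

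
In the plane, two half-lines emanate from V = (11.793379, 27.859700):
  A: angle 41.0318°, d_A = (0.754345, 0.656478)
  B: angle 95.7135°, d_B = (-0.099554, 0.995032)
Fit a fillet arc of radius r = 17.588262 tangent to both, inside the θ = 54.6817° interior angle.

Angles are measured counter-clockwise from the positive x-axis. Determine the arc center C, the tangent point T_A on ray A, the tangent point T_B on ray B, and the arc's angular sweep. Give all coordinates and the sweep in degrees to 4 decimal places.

center=(25.9077,63.4588) T_A=(37.4540,50.1912) T_B=(8.4068,61.7078) sweep=125.3183

bisector direction at 68.3726° = (0.368568,0.929601)
center distance |VC| = r/sin(θ/2) = 17.588262/sin(27.3408°) = 38.295043
C = V + |VC|·bis = (25.9077,63.4588)
T_A = V + ((C−V)·d_A)·d_A = V + 34.0171·d_A = (37.4540,50.1912)
T_B = V + ((C−V)·d_B)·d_B = V + 34.0171·d_B = (8.4068,61.7078)
sweep = 180° − θ = 125.3183°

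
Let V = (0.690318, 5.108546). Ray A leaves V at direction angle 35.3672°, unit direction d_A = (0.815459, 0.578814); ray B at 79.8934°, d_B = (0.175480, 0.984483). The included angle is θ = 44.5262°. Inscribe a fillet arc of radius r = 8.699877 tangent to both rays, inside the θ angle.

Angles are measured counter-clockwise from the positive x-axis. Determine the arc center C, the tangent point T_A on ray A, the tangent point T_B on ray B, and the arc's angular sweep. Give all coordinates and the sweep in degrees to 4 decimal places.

center=(12.9844,24.5036) T_A=(18.0200,17.4092) T_B=(4.4195,26.0303) sweep=135.4738

bisector direction at 57.6303° = (0.535380,0.844611)
center distance |VC| = r/sin(θ/2) = 8.699877/sin(22.2631°) = 22.963290
C = V + |VC|·bis = (12.9844,24.5036)
T_A = V + ((C−V)·d_A)·d_A = V + 21.2515·d_A = (18.0200,17.4092)
T_B = V + ((C−V)·d_B)·d_B = V + 21.2515·d_B = (4.4195,26.0303)
sweep = 180° − θ = 135.4738°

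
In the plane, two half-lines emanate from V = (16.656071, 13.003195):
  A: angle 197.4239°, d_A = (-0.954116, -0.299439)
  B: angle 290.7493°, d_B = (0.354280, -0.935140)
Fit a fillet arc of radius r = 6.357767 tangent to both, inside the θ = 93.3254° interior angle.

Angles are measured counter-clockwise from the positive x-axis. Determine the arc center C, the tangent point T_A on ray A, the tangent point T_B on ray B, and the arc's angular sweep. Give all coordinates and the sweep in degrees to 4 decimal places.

center=(12.8360,5.1408) T_A=(10.9323,11.2068) T_B=(18.7814,7.3932) sweep=86.6746

bisector direction at 244.0866° = (-0.437012,-0.899456)
center distance |VC| = r/sin(θ/2) = 6.357767/sin(46.6627°) = 8.741288
C = V + |VC|·bis = (12.8360,5.1408)
T_A = V + ((C−V)·d_A)·d_A = V + 5.9991·d_A = (10.9323,11.2068)
T_B = V + ((C−V)·d_B)·d_B = V + 5.9991·d_B = (18.7814,7.3932)
sweep = 180° − θ = 86.6746°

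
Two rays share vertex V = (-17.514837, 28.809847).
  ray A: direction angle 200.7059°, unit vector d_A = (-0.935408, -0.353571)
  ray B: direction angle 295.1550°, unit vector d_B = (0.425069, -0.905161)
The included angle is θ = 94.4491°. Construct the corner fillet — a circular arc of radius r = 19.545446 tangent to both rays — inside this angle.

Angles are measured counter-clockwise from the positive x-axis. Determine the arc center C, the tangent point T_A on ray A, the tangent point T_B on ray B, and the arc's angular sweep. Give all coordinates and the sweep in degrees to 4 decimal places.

center=(-27.5198,4.1330) T_A=(-34.4305,22.4160) T_B=(-9.8280,12.4412) sweep=85.5509

bisector direction at 247.9305° = (-0.375732,-0.926728)
center distance |VC| = r/sin(θ/2) = 19.545446/sin(47.2246°) = 26.627914
C = V + |VC|·bis = (-27.5198,4.1330)
T_A = V + ((C−V)·d_A)·d_A = V + 18.0837·d_A = (-34.4305,22.4160)
T_B = V + ((C−V)·d_B)·d_B = V + 18.0837·d_B = (-9.8280,12.4412)
sweep = 180° − θ = 85.5509°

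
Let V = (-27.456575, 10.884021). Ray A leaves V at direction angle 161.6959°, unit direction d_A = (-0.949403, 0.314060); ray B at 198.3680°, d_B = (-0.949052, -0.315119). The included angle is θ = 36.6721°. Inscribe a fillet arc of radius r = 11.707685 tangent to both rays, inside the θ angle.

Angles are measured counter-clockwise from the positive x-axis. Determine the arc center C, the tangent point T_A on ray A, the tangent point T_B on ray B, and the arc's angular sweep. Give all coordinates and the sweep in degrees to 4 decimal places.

bisector direction at 180.0319° = (-1.000000,-0.000558)
center distance |VC| = r/sin(θ/2) = 11.707685/sin(18.3361°) = 37.215721
C = V + |VC|·bis = (-64.6723,10.8633)
T_A = V + ((C−V)·d_A)·d_A = V + 35.3262·d_A = (-60.9954,21.9786)
T_B = V + ((C−V)·d_B)·d_B = V + 35.3262·d_B = (-60.9830,-0.2479)
sweep = 180° − θ = 143.3279°

center=(-64.6723,10.8633) T_A=(-60.9954,21.9786) T_B=(-60.9830,-0.2479) sweep=143.3279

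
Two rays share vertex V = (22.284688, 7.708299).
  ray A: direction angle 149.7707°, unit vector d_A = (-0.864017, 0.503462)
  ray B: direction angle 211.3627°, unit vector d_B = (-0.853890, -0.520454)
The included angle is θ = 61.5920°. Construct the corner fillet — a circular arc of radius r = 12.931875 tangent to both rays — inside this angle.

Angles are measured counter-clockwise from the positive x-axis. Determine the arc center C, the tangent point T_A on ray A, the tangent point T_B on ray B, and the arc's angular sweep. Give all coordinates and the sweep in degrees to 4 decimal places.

center=(-2.9725,7.4585) T_A=(3.5382,18.6318) T_B=(3.7580,-3.5839) sweep=118.4080

bisector direction at 180.5667° = (-0.999951,-0.009891)
center distance |VC| = r/sin(θ/2) = 12.931875/sin(30.7960°) = 25.258412
C = V + |VC|·bis = (-2.9725,7.4585)
T_A = V + ((C−V)·d_A)·d_A = V + 21.6969·d_A = (3.5382,18.6318)
T_B = V + ((C−V)·d_B)·d_B = V + 21.6969·d_B = (3.7580,-3.5839)
sweep = 180° − θ = 118.4080°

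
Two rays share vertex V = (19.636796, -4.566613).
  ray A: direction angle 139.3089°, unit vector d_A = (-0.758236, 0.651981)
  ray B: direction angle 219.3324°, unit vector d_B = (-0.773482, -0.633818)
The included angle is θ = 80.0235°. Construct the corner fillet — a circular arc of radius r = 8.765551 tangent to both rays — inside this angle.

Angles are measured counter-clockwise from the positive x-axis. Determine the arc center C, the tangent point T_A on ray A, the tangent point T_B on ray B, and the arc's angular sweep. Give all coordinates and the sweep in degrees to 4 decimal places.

bisector direction at 179.3207° = (-0.999930,0.011857)
center distance |VC| = r/sin(θ/2) = 8.765551/sin(40.0117°) = 13.633445
C = V + |VC|·bis = (6.0043,-4.4050)
T_A = V + ((C−V)·d_A)·d_A = V + 10.4420·d_A = (11.7193,2.2414)
T_B = V + ((C−V)·d_B)·d_B = V + 10.4420·d_B = (11.5601,-11.1850)
sweep = 180° − θ = 99.9765°

center=(6.0043,-4.4050) T_A=(11.7193,2.2414) T_B=(11.5601,-11.1850) sweep=99.9765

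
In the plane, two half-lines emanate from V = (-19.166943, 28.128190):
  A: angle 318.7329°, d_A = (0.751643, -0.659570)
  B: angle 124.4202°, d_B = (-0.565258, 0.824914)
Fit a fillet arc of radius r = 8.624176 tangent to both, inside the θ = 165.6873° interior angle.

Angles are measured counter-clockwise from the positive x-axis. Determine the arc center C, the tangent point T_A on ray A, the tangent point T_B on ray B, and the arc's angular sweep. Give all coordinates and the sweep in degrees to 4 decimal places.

center=(-12.6648,33.8963) T_A=(-18.3531,27.4140) T_B=(-19.7790,29.0214) sweep=14.3127

bisector direction at 41.5765° = (0.748070,0.663620)
center distance |VC| = r/sin(θ/2) = 8.624176/sin(82.8436°) = 8.691887
C = V + |VC|·bis = (-12.6648,33.8963)
T_A = V + ((C−V)·d_A)·d_A = V + 1.0828·d_A = (-18.3531,27.4140)
T_B = V + ((C−V)·d_B)·d_B = V + 1.0828·d_B = (-19.7790,29.0214)
sweep = 180° − θ = 14.3127°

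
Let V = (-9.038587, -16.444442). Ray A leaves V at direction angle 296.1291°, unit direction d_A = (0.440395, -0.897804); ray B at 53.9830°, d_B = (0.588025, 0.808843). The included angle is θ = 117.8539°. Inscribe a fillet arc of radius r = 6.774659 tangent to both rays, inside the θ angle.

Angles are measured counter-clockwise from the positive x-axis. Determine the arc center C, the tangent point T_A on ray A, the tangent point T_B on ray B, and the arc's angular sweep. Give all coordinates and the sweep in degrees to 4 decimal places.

bisector direction at 355.0561° = (0.996279,-0.086181)
center distance |VC| = r/sin(θ/2) = 6.774659/sin(58.9269°) = 7.909609
C = V + |VC|·bis = (-1.1584,-17.1261)
T_A = V + ((C−V)·d_A)·d_A = V + 4.0824·d_A = (-7.2407,-20.1096)
T_B = V + ((C−V)·d_B)·d_B = V + 4.0824·d_B = (-6.6380,-13.1424)
sweep = 180° − θ = 62.1461°

center=(-1.1584,-17.1261) T_A=(-7.2407,-20.1096) T_B=(-6.6380,-13.1424) sweep=62.1461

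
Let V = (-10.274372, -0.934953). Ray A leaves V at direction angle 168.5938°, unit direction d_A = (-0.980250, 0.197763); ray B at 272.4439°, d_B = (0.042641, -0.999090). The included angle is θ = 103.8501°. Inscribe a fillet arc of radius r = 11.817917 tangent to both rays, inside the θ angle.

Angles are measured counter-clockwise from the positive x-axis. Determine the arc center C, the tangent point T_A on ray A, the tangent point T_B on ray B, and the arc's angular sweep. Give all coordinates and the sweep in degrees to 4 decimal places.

center=(-21.6868,-10.6886) T_A=(-19.3496,0.8960) T_B=(-9.8796,-10.1846) sweep=76.1499

bisector direction at 220.5188° = (-0.760192,-0.649698)
center distance |VC| = r/sin(θ/2) = 11.817917/sin(51.9250°) = 15.012508
C = V + |VC|·bis = (-21.6868,-10.6886)
T_A = V + ((C−V)·d_A)·d_A = V + 9.2581·d_A = (-19.3496,0.8960)
T_B = V + ((C−V)·d_B)·d_B = V + 9.2581·d_B = (-9.8796,-10.1846)
sweep = 180° − θ = 76.1499°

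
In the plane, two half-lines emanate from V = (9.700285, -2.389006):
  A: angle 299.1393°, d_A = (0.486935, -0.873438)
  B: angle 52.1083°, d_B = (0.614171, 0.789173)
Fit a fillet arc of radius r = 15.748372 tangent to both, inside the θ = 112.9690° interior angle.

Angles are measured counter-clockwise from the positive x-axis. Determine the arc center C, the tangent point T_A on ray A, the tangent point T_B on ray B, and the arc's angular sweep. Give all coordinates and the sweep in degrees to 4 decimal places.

center=(28.5341,-3.8303) T_A=(14.7789,-11.4987) T_B=(16.1059,5.8419) sweep=67.0310

bisector direction at 355.6238° = (0.997085,-0.076305)
center distance |VC| = r/sin(θ/2) = 15.748372/sin(56.4845°) = 18.888908
C = V + |VC|·bis = (28.5341,-3.8303)
T_A = V + ((C−V)·d_A)·d_A = V + 10.4297·d_A = (14.7789,-11.4987)
T_B = V + ((C−V)·d_B)·d_B = V + 10.4297·d_B = (16.1059,5.8419)
sweep = 180° − θ = 67.0310°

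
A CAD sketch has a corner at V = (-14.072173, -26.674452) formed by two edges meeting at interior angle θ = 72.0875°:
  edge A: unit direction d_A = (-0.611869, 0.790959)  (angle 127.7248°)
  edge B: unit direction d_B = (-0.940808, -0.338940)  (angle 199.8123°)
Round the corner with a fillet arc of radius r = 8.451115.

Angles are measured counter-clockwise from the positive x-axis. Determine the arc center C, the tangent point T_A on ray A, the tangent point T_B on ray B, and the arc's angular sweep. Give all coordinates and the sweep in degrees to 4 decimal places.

bisector direction at 163.7686° = (-0.960140,0.279518)
center distance |VC| = r/sin(θ/2) = 8.451115/sin(36.0438°) = 14.362805
C = V + |VC|·bis = (-27.8625,-22.6598)
T_A = V + ((C−V)·d_A)·d_A = V + 11.6133·d_A = (-21.1780,-17.4888)
T_B = V + ((C−V)·d_B)·d_B = V + 11.6133·d_B = (-24.9981,-30.6107)
sweep = 180° − θ = 107.9125°

center=(-27.8625,-22.6598) T_A=(-21.1780,-17.4888) T_B=(-24.9981,-30.6107) sweep=107.9125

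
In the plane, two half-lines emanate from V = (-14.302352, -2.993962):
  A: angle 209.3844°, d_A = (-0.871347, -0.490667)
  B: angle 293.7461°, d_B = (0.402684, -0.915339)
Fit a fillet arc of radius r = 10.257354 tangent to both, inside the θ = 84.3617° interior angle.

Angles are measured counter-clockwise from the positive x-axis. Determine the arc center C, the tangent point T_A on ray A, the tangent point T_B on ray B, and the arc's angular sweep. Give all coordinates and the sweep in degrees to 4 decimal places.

center=(-19.1330,-17.4860) T_A=(-24.1659,-8.5483) T_B=(-9.7440,-13.3555) sweep=95.6383

bisector direction at 251.5652° = (-0.316224,-0.948684)
center distance |VC| = r/sin(θ/2) = 10.257354/sin(42.1808°) = 15.275900
C = V + |VC|·bis = (-19.1330,-17.4860)
T_A = V + ((C−V)·d_A)·d_A = V + 11.3199·d_A = (-24.1659,-8.5483)
T_B = V + ((C−V)·d_B)·d_B = V + 11.3199·d_B = (-9.7440,-13.3555)
sweep = 180° − θ = 95.6383°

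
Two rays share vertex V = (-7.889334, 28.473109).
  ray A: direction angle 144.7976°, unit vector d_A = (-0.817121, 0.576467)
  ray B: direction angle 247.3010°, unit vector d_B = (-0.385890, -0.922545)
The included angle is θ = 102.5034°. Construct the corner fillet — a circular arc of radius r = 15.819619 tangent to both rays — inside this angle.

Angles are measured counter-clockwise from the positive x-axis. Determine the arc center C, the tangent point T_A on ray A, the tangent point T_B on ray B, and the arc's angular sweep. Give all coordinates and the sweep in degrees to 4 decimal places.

center=(-27.3828,22.8653) T_A=(-18.2633,35.7918) T_B=(-12.7885,16.7607) sweep=77.4966

bisector direction at 196.0493° = (-0.961024,-0.276464)
center distance |VC| = r/sin(θ/2) = 15.819619/sin(51.2517°) = 20.284084
C = V + |VC|·bis = (-27.3828,22.8653)
T_A = V + ((C−V)·d_A)·d_A = V + 12.6958·d_A = (-18.2633,35.7918)
T_B = V + ((C−V)·d_B)·d_B = V + 12.6958·d_B = (-12.7885,16.7607)
sweep = 180° − θ = 77.4966°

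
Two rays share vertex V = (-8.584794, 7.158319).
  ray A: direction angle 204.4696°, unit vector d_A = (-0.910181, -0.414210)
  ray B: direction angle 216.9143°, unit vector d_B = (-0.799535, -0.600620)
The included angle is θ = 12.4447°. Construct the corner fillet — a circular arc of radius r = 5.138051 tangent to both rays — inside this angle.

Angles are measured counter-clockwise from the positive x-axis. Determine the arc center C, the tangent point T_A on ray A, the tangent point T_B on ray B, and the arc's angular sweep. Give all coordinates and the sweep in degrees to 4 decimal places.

bisector direction at 210.6920° = (-0.859924,-0.510422)
center distance |VC| = r/sin(θ/2) = 5.138051/sin(6.2223°) = 47.404615
C = V + |VC|·bis = (-49.3492,-17.0380)
T_A = V + ((C−V)·d_A)·d_A = V + 47.1253·d_A = (-51.4774,-12.3615)
T_B = V + ((C−V)·d_B)·d_B = V + 47.1253·d_B = (-46.2631,-21.1461)
sweep = 180° − θ = 167.5553°

center=(-49.3492,-17.0380) T_A=(-51.4774,-12.3615) T_B=(-46.2631,-21.1461) sweep=167.5553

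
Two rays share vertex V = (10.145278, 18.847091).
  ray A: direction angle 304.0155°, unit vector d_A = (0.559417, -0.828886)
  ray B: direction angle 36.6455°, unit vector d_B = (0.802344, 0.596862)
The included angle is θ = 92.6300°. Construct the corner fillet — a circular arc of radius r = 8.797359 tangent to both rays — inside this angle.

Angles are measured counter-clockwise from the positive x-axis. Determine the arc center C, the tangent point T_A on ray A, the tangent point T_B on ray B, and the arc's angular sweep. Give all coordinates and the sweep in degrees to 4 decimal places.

center=(22.1378,16.8037) T_A=(14.8458,11.8823) T_B=(16.8870,23.8622) sweep=87.3700

bisector direction at 350.3305° = (0.985793,-0.167965)
center distance |VC| = r/sin(θ/2) = 8.797359/sin(46.3150°) = 12.165365
C = V + |VC|·bis = (22.1378,16.8037)
T_A = V + ((C−V)·d_A)·d_A = V + 8.4025·d_A = (14.8458,11.8823)
T_B = V + ((C−V)·d_B)·d_B = V + 8.4025·d_B = (16.8870,23.8622)
sweep = 180° − θ = 87.3700°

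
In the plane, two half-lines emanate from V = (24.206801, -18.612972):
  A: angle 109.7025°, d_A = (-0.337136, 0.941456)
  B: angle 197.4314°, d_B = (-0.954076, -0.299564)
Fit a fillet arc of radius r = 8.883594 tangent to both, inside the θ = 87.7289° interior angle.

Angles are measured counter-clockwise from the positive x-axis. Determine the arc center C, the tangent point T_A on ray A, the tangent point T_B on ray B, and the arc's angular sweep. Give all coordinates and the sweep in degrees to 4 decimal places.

bisector direction at 153.5670° = (-0.895455,0.445152)
center distance |VC| = r/sin(θ/2) = 8.883594/sin(43.8644°) = 12.819878
C = V + |VC|·bis = (12.7272,-12.9062)
T_A = V + ((C−V)·d_A)·d_A = V + 9.2429·d_A = (21.0907,-9.9112)
T_B = V + ((C−V)·d_B)·d_B = V + 9.2429·d_B = (15.3884,-21.3818)
sweep = 180° − θ = 92.2711°

center=(12.7272,-12.9062) T_A=(21.0907,-9.9112) T_B=(15.3884,-21.3818) sweep=92.2711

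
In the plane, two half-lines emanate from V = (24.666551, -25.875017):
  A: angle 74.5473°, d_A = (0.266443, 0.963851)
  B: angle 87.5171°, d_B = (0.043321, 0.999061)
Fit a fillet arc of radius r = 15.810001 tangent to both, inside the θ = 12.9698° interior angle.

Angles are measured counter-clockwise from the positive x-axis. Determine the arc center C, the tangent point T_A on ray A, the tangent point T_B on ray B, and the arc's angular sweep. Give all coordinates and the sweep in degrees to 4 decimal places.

center=(46.4872,112.3980) T_A=(61.7257,108.1855) T_B=(30.6920,113.0829) sweep=167.0302

bisector direction at 81.0322° = (0.155879,0.987776)
center distance |VC| = r/sin(θ/2) = 15.810001/sin(6.4849°) = 139.984157
C = V + |VC|·bis = (46.4872,112.3980)
T_A = V + ((C−V)·d_A)·d_A = V + 139.0885·d_A = (61.7257,108.1855)
T_B = V + ((C−V)·d_B)·d_B = V + 139.0885·d_B = (30.6920,113.0829)
sweep = 180° − θ = 167.0302°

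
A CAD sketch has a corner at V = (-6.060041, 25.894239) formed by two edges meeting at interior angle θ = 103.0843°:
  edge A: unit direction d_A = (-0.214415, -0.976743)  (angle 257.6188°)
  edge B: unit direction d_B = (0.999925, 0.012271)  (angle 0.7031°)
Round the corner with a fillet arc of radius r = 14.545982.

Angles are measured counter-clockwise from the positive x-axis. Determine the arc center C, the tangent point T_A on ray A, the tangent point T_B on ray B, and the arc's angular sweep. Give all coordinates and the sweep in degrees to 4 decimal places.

center=(5.6705,11.4911) T_A=(-8.5372,14.6100) T_B=(5.4920,26.0360) sweep=76.9157

bisector direction at 309.1610° = (0.631501,-0.775375)
center distance |VC| = r/sin(θ/2) = 14.545982/sin(51.5421°) = 18.575680
C = V + |VC|·bis = (5.6705,11.4911)
T_A = V + ((C−V)·d_A)·d_A = V + 11.5529·d_A = (-8.5372,14.6100)
T_B = V + ((C−V)·d_B)·d_B = V + 11.5529·d_B = (5.4920,26.0360)
sweep = 180° − θ = 76.9157°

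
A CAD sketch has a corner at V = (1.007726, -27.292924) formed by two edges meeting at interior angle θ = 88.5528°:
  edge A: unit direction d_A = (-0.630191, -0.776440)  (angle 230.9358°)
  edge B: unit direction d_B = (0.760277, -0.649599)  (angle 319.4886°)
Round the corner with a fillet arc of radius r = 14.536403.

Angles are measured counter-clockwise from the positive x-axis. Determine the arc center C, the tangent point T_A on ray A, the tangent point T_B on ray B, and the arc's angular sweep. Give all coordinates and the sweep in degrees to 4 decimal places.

bisector direction at 275.2122° = (0.090845,-0.995865)
center distance |VC| = r/sin(θ/2) = 14.536403/sin(44.2764°) = 20.822200
C = V + |VC|·bis = (2.8993,-48.0290)
T_A = V + ((C−V)·d_A)·d_A = V + 14.9083·d_A = (-8.3873,-38.8683)
T_B = V + ((C−V)·d_B)·d_B = V + 14.9083·d_B = (12.3421,-36.9773)
sweep = 180° − θ = 91.4472°

center=(2.8993,-48.0290) T_A=(-8.3873,-38.8683) T_B=(12.3421,-36.9773) sweep=91.4472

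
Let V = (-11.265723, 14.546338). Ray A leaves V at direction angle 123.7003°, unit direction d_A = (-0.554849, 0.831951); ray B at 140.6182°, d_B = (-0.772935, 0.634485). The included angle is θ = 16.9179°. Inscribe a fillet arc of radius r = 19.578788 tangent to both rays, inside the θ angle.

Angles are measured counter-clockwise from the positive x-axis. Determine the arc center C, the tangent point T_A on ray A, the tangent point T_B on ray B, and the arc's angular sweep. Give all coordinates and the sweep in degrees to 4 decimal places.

bisector direction at 132.1593° = (-0.671194,0.741282)
center distance |VC| = r/sin(θ/2) = 19.578788/sin(8.4589°) = 133.097780
C = V + |VC|·bis = (-100.6001,113.2093)
T_A = V + ((C−V)·d_A)·d_A = V + 131.6499·d_A = (-84.3115,124.0726)
T_B = V + ((C−V)·d_B)·d_B = V + 131.6499·d_B = (-113.0225,98.0762)
sweep = 180° − θ = 163.0821°

center=(-100.6001,113.2093) T_A=(-84.3115,124.0726) T_B=(-113.0225,98.0762) sweep=163.0821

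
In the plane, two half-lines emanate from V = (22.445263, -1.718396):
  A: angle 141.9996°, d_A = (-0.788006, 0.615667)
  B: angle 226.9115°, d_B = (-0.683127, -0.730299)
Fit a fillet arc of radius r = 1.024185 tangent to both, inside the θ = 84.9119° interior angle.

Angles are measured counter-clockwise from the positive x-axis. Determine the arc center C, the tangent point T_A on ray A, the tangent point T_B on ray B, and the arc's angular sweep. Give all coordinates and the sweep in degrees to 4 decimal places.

bisector direction at 184.4555° = (-0.996978,-0.077686)
center distance |VC| = r/sin(θ/2) = 1.024185/sin(42.4560°) = 1.517259
C = V + |VC|·bis = (20.9326,-1.8363)
T_A = V + ((C−V)·d_A)·d_A = V + 1.1194·d_A = (21.5631,-1.0292)
T_B = V + ((C−V)·d_B)·d_B = V + 1.1194·d_B = (21.6806,-2.5359)
sweep = 180° − θ = 95.0881°

center=(20.9326,-1.8363) T_A=(21.5631,-1.0292) T_B=(21.6806,-2.5359) sweep=95.0881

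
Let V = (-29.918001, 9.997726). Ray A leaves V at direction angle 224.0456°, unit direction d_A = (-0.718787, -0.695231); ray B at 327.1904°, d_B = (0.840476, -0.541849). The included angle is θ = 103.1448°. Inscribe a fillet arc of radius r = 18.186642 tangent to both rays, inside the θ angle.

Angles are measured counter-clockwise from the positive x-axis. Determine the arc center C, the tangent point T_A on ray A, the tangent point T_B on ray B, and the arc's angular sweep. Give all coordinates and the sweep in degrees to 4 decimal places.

bisector direction at 275.6180° = (0.097896,-0.995197)
center distance |VC| = r/sin(θ/2) = 18.186642/sin(51.5724°) = 23.215187
C = V + |VC|·bis = (-27.6453,-13.1060)
T_A = V + ((C−V)·d_A)·d_A = V + 14.4288·d_A = (-40.2892,-0.0336)
T_B = V + ((C−V)·d_B)·d_B = V + 14.4288·d_B = (-17.7909,2.1795)
sweep = 180° − θ = 76.8552°

center=(-27.6453,-13.1060) T_A=(-40.2892,-0.0336) T_B=(-17.7909,2.1795) sweep=76.8552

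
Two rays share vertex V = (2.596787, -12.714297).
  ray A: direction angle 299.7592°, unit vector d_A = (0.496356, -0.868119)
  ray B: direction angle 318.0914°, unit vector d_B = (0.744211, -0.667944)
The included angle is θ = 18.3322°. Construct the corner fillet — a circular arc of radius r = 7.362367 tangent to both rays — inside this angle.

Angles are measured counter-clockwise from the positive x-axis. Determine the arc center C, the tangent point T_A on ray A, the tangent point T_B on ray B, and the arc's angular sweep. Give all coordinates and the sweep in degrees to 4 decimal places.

bisector direction at 308.9253° = (0.628307,-0.777966)
center distance |VC| = r/sin(θ/2) = 7.362367/sin(9.1661°) = 46.217833
C = V + |VC|·bis = (31.6358,-48.6702)
T_A = V + ((C−V)·d_A)·d_A = V + 45.6277·d_A = (25.2443,-52.3245)
T_B = V + ((C−V)·d_B)·d_B = V + 45.6277·d_B = (36.5534,-43.1910)
sweep = 180° − θ = 161.6678°

center=(31.6358,-48.6702) T_A=(25.2443,-52.3245) T_B=(36.5534,-43.1910) sweep=161.6678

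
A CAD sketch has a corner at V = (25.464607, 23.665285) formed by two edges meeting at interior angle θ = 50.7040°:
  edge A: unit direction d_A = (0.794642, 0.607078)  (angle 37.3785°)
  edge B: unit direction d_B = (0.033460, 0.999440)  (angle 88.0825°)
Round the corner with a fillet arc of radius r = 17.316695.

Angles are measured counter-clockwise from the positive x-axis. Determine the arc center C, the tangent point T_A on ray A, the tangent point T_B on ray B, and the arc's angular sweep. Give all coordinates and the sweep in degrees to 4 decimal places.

bisector direction at 62.7305° = (0.458176,0.888861)
center distance |VC| = r/sin(θ/2) = 17.316695/sin(25.3520°) = 40.442729
C = V + |VC|·bis = (43.9945,59.6133)
T_A = V + ((C−V)·d_A)·d_A = V + 36.5479·d_A = (54.5071,45.8527)
T_B = V + ((C−V)·d_B)·d_B = V + 36.5479·d_B = (26.6875,60.1927)
sweep = 180° − θ = 129.2960°

center=(43.9945,59.6133) T_A=(54.5071,45.8527) T_B=(26.6875,60.1927) sweep=129.2960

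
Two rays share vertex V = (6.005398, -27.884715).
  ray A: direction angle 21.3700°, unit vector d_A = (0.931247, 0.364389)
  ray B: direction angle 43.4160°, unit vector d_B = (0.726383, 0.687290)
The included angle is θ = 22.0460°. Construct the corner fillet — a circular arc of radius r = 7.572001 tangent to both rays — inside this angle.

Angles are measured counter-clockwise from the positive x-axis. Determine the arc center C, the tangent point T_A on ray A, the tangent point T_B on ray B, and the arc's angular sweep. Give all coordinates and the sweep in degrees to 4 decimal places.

bisector direction at 32.3930° = (0.844393,0.535724)
center distance |VC| = r/sin(θ/2) = 7.572001/sin(11.0230°) = 39.601888
C = V + |VC|·bis = (39.4450,-6.6690)
T_A = V + ((C−V)·d_A)·d_A = V + 38.8713·d_A = (42.2041,-13.7204)
T_B = V + ((C−V)·d_B)·d_B = V + 38.8713·d_B = (34.2408,-1.1689)
sweep = 180° − θ = 157.9540°

center=(39.4450,-6.6690) T_A=(42.2041,-13.7204) T_B=(34.2408,-1.1689) sweep=157.9540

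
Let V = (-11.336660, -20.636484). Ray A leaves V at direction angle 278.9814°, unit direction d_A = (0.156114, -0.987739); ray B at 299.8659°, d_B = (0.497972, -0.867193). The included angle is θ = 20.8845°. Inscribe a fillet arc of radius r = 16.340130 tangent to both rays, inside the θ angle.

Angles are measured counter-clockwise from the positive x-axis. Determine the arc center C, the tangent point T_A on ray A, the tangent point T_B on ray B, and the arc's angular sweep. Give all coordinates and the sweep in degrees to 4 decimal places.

bisector direction at 289.4237° = (0.332550,-0.943085)
center distance |VC| = r/sin(θ/2) = 16.340130/sin(10.4422°) = 90.155235
C = V + |VC|·bis = (18.6445,-105.6606)
T_A = V + ((C−V)·d_A)·d_A = V + 88.6621·d_A = (2.5047,-108.2115)
T_B = V + ((C−V)·d_B)·d_B = V + 88.6621·d_B = (32.8146,-97.5237)
sweep = 180° − θ = 159.1155°

center=(18.6445,-105.6606) T_A=(2.5047,-108.2115) T_B=(32.8146,-97.5237) sweep=159.1155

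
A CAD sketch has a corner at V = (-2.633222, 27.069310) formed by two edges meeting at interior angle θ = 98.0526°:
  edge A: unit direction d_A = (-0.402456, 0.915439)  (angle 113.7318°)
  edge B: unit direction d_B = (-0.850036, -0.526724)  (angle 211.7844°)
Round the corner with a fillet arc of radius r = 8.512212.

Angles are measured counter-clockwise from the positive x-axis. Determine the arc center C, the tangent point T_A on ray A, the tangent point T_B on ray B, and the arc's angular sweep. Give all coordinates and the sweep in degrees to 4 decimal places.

bisector direction at 162.7581° = (-0.955062,0.296407)
center distance |VC| = r/sin(θ/2) = 8.512212/sin(49.0263°) = 11.274294
C = V + |VC|·bis = (-13.4009,30.4111)
T_A = V + ((C−V)·d_A)·d_A = V + 7.3927·d_A = (-5.6085,33.8369)
T_B = V + ((C−V)·d_B)·d_B = V + 7.3927·d_B = (-8.9173,23.1754)
sweep = 180° − θ = 81.9474°

center=(-13.4009,30.4111) T_A=(-5.6085,33.8369) T_B=(-8.9173,23.1754) sweep=81.9474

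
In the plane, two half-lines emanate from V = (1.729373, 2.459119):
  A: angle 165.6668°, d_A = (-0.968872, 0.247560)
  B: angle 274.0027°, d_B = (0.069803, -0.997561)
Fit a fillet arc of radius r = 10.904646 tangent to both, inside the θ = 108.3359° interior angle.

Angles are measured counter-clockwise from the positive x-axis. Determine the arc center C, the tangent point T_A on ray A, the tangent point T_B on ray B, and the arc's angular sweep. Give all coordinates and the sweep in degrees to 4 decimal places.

bisector direction at 219.8347° = (-0.767895,-0.640576)
center distance |VC| = r/sin(θ/2) = 10.904646/sin(54.1679°) = 13.450296
C = V + |VC|·bis = (-8.5990,-6.1568)
T_A = V + ((C−V)·d_A)·d_A = V + 7.8740·d_A = (-5.8995,4.4084)
T_B = V + ((C−V)·d_B)·d_B = V + 7.8740·d_B = (2.2790,-5.3956)
sweep = 180° − θ = 71.6641°

center=(-8.5990,-6.1568) T_A=(-5.8995,4.4084) T_B=(2.2790,-5.3956) sweep=71.6641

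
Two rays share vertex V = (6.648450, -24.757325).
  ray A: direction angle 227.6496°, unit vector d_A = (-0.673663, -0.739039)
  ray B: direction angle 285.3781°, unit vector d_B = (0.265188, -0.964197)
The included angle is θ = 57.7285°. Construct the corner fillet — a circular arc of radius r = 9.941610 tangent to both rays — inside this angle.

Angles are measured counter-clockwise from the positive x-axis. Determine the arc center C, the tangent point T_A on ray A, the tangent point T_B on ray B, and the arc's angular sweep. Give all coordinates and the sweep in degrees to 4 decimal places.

center=(1.8456,-44.7838) T_A=(-5.5016,-38.0865) T_B=(11.4313,-42.1474) sweep=122.2715

bisector direction at 256.5138° = (-0.233210,-0.972426)
center distance |VC| = r/sin(θ/2) = 9.941610/sin(28.8642°) = 20.594298
C = V + |VC|·bis = (1.8456,-44.7838)
T_A = V + ((C−V)·d_A)·d_A = V + 18.0358·d_A = (-5.5016,-38.0865)
T_B = V + ((C−V)·d_B)·d_B = V + 18.0358·d_B = (11.4313,-42.1474)
sweep = 180° − θ = 122.2715°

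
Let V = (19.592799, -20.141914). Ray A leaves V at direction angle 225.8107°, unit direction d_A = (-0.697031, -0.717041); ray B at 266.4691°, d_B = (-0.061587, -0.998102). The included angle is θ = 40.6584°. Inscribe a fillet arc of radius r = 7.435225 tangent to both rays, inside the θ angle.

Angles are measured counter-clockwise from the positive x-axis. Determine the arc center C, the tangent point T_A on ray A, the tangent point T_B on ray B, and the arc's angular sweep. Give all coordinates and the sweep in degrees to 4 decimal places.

center=(10.9357,-39.7145) T_A=(5.6044,-34.5319) T_B=(18.3568,-40.1724) sweep=139.3416

bisector direction at 246.1399° = (-0.404505,-0.914536)
center distance |VC| = r/sin(θ/2) = 7.435225/sin(20.3292°) = 21.401653
C = V + |VC|·bis = (10.9357,-39.7145)
T_A = V + ((C−V)·d_A)·d_A = V + 20.0686·d_A = (5.6044,-34.5319)
T_B = V + ((C−V)·d_B)·d_B = V + 20.0686·d_B = (18.3568,-40.1724)
sweep = 180° − θ = 139.3416°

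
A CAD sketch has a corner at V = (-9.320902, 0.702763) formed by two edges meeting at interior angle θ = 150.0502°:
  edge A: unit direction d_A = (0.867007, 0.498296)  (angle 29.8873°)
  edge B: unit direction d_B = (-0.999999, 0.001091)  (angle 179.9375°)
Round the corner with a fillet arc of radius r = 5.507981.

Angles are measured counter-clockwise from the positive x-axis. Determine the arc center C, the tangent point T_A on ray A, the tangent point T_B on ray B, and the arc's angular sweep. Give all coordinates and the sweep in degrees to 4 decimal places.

center=(-10.7882,6.2123) T_A=(-8.0436,1.4369) T_B=(-10.7942,0.7044) sweep=29.9498

bisector direction at 104.9124° = (-0.257342,0.966320)
center distance |VC| = r/sin(θ/2) = 5.507981/sin(75.0251°) = 5.701613
C = V + |VC|·bis = (-10.7882,6.2123)
T_A = V + ((C−V)·d_A)·d_A = V + 1.4733·d_A = (-8.0436,1.4369)
T_B = V + ((C−V)·d_B)·d_B = V + 1.4733·d_B = (-10.7942,0.7044)
sweep = 180° − θ = 29.9498°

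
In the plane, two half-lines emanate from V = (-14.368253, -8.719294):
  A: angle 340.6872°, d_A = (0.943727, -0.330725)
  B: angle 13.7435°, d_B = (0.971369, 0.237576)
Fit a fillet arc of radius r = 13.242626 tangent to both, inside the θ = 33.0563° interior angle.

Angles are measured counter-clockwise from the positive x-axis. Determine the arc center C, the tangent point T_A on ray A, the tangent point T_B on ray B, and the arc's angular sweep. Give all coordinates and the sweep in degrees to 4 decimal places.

bisector direction at 357.2154° = (0.998819,-0.048582)
center distance |VC| = r/sin(θ/2) = 13.242626/sin(16.5282°) = 46.549243
C = V + |VC|·bis = (32.1260,-10.9808)
T_A = V + ((C−V)·d_A)·d_A = V + 44.6258·d_A = (27.7464,-23.4782)
T_B = V + ((C−V)·d_B)·d_B = V + 44.6258·d_B = (28.9799,1.8827)
sweep = 180° − θ = 146.9437°

center=(32.1260,-10.9808) T_A=(27.7464,-23.4782) T_B=(28.9799,1.8827) sweep=146.9437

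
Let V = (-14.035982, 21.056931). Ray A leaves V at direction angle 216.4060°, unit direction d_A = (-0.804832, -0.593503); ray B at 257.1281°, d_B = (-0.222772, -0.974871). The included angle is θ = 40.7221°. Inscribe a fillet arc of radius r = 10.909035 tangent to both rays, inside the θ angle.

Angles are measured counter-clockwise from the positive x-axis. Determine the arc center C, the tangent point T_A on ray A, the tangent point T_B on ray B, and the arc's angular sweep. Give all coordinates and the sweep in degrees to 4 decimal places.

center=(-31.2192,-5.1688) T_A=(-37.6937,3.6111) T_B=(-20.5843,-7.5991) sweep=139.2779

bisector direction at 236.7671° = (-0.548044,-0.836449)
center distance |VC| = r/sin(θ/2) = 10.909035/sin(20.3610°) = 31.353676
C = V + |VC|·bis = (-31.2192,-5.1688)
T_A = V + ((C−V)·d_A)·d_A = V + 29.3947·d_A = (-37.6937,3.6111)
T_B = V + ((C−V)·d_B)·d_B = V + 29.3947·d_B = (-20.5843,-7.5991)
sweep = 180° − θ = 139.2779°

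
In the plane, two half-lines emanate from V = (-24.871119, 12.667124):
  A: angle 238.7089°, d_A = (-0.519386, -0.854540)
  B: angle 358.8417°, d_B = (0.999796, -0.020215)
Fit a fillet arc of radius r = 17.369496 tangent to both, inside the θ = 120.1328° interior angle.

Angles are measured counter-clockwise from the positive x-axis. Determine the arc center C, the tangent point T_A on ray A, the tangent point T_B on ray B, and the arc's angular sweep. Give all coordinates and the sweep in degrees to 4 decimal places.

center=(-15.2228,-4.9010) T_A=(-30.0657,4.1205) T_B=(-14.8717,12.4649) sweep=59.8672

bisector direction at 298.7753° = (0.481376,-0.876514)
center distance |VC| = r/sin(θ/2) = 17.369496/sin(60.0664°) = 20.043169
C = V + |VC|·bis = (-15.2228,-4.9010)
T_A = V + ((C−V)·d_A)·d_A = V + 10.0015·d_A = (-30.0657,4.1205)
T_B = V + ((C−V)·d_B)·d_B = V + 10.0015·d_B = (-14.8717,12.4649)
sweep = 180° − θ = 59.8672°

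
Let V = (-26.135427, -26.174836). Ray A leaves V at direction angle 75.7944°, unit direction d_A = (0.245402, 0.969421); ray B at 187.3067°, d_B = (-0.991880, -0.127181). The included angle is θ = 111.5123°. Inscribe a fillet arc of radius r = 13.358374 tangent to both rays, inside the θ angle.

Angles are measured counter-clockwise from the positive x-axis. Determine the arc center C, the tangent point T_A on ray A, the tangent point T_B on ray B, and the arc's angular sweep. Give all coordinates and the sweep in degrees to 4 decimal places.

bisector direction at 131.5505° = (-0.663281,0.748371)
center distance |VC| = r/sin(θ/2) = 13.358374/sin(55.7561°) = 16.159646
C = V + |VC|·bis = (-36.8538,-14.0814)
T_A = V + ((C−V)·d_A)·d_A = V + 9.0933·d_A = (-23.9039,-17.3596)
T_B = V + ((C−V)·d_B)·d_B = V + 9.0933·d_B = (-35.1549,-27.3313)
sweep = 180° − θ = 68.4877°

center=(-36.8538,-14.0814) T_A=(-23.9039,-17.3596) T_B=(-35.1549,-27.3313) sweep=68.4877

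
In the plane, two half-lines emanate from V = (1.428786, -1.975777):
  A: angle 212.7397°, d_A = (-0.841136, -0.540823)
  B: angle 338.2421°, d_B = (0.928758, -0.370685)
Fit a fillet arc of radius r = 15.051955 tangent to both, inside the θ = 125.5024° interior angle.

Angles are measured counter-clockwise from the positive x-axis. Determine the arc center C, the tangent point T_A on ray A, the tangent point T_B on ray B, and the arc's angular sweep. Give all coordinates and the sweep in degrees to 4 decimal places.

center=(3.0489,-18.8289) T_A=(-5.0916,-6.1682) T_B=(8.6284,-4.8493) sweep=54.4976

bisector direction at 275.4909° = (0.095688,-0.995411)
center distance |VC| = r/sin(θ/2) = 15.051955/sin(62.7512°) = 16.930824
C = V + |VC|·bis = (3.0489,-18.8289)
T_A = V + ((C−V)·d_A)·d_A = V + 7.7519·d_A = (-5.0916,-6.1682)
T_B = V + ((C−V)·d_B)·d_B = V + 7.7519·d_B = (8.6284,-4.8493)
sweep = 180° − θ = 54.4976°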